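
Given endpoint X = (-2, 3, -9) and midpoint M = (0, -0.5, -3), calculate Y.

Y = 2M - X
  = (2·0 - (-2), 2·(-0.5) - 3, 2·(-3) - (-9))
  = (0 + 2, -1 - 3, -6 + 9)
  = (2, -4, 3)

(2, -4, 3)


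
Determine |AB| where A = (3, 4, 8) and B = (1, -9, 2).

d = √[(x₂-x₁)² + (y₂-y₁)² + (z₂-z₁)²]
  = √[(-2)² + (-13)² + (-6)²]
  = √[4 + 169 + 36]
  = √209
  ≈ 14.46

14.46


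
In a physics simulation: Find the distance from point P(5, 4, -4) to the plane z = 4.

distance = |a·x₀ + b·y₀ + c·z₀ - d| / √(a² + b² + c²)
  = |0·5 + 0·4 + 1·(-4) - 4| / √(0² + 0² + 1²)
  = |0 + 0 - 4 - 4| / √(0 + 0 + 1)
  = |-8| / √1
  = 8 / 1
  ≈ 8

8


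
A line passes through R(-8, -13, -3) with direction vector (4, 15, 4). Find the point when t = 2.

P(t) = R + t·d
  = (-8 + 4·2, -13 + 15·2, -3 + 4·2)
  = (-8 + 8, -13 + 30, -3 + 8)
  = (0, 17, 5)

(0, 17, 5)


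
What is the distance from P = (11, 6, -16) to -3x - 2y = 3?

distance = |a·x₀ + b·y₀ + c·z₀ - d| / √(a² + b² + c²)
  = |(-3)·11 + (-2)·6 + 0·(-16) - 3| / √((-3)² + (-2)² + 0²)
  = |-33 - 12 + 0 - 3| / √(9 + 4 + 0)
  = |-48| / √13
  = 48 / 3.606
  ≈ 13.31

13.31


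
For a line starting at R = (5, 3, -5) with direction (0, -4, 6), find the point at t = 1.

P(t) = R + t·d
  = (5 + 0·1, 3 + (-4)·1, -5 + 6·1)
  = (5 + 0, 3 - 4, -5 + 6)
  = (5, -1, 1)

(5, -1, 1)


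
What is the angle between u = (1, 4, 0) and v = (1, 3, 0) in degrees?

u·v = 1·1 + 4·3 + 0·0 = 1 + 12 + 0 = 13
|u| = √(1² + 4² + 0²) = √17 ≈ 4.123
|v| = √(1² + 3² + 0²) = √10 ≈ 3.162
cos θ = (u·v)/(|u||v|) = 13/(4.123·3.162) ≈ 0.9971
θ = arccos(0.9971) ≈ 4.399°

4.399°


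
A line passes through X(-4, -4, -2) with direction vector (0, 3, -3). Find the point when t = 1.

P(t) = X + t·d
  = (-4 + 0·1, -4 + 3·1, -2 + (-3)·1)
  = (-4 + 0, -4 + 3, -2 - 3)
  = (-4, -1, -5)

(-4, -1, -5)


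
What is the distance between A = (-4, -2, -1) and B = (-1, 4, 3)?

d = √[(x₂-x₁)² + (y₂-y₁)² + (z₂-z₁)²]
  = √[3² + 6² + 4²]
  = √[9 + 36 + 16]
  = √61
  ≈ 7.81

7.81


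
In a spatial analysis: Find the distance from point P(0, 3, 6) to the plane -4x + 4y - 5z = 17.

distance = |a·x₀ + b·y₀ + c·z₀ - d| / √(a² + b² + c²)
  = |(-4)·0 + 4·3 + (-5)·6 - 17| / √((-4)² + 4² + (-5)²)
  = |0 + 12 - 30 - 17| / √(16 + 16 + 25)
  = |-35| / √57
  = 35 / 7.55
  ≈ 4.636

4.636


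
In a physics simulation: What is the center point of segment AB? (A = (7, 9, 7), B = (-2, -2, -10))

M = ((x₁+x₂)/2, (y₁+y₂)/2, (z₁+z₂)/2)
  = ((7 - 2)/2, (9 - 2)/2, (7 - 10)/2)
  = (5/2, 7/2, -3/2)
  = (2.5, 3.5, -1.5)

(2.5, 3.5, -1.5)


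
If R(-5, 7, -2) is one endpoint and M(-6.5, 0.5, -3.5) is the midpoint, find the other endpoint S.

S = 2M - R
  = (2·(-6.5) - (-5), 2·0.5 - 7, 2·(-3.5) - (-2))
  = (-13 + 5, 1 - 7, -7 + 2)
  = (-8, -6, -5)

(-8, -6, -5)


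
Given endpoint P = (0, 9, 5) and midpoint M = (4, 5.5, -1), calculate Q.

Q = 2M - P
  = (2·4 - 0, 2·5.5 - 9, 2·(-1) - 5)
  = (8 + 0, 11 - 9, -2 - 5)
  = (8, 2, -7)

(8, 2, -7)


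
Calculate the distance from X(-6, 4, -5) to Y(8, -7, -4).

d = √[(x₂-x₁)² + (y₂-y₁)² + (z₂-z₁)²]
  = √[14² + (-11)² + 1²]
  = √[196 + 121 + 1]
  = √318
  ≈ 17.83

17.83


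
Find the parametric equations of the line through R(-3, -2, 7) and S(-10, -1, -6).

Direction vector d = S - R = (-10 + 3, -1 + 2, -6 - 7) = (-7, 1, -13)
Parametric form r = R + t·d:
x = -3 - 7t, y = -2 + t, z = 7 - 13t

x = -3 - 7t, y = -2 + t, z = 7 - 13t


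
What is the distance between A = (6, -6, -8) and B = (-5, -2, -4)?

d = √[(x₂-x₁)² + (y₂-y₁)² + (z₂-z₁)²]
  = √[(-11)² + 4² + 4²]
  = √[121 + 16 + 16]
  = √153
  ≈ 12.37

12.37


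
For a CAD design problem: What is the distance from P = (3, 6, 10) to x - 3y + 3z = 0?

distance = |a·x₀ + b·y₀ + c·z₀ - d| / √(a² + b² + c²)
  = |1·3 + (-3)·6 + 3·10 - 0| / √(1² + (-3)² + 3²)
  = |3 - 18 + 30 + 0| / √(1 + 9 + 9)
  = |15| / √19
  = 15 / 4.359
  ≈ 3.441

3.441


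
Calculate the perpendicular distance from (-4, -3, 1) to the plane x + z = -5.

distance = |a·x₀ + b·y₀ + c·z₀ - d| / √(a² + b² + c²)
  = |1·(-4) + 0·(-3) + 1·1 - (-5)| / √(1² + 0² + 1²)
  = |-4 + 0 + 1 + 5| / √(1 + 0 + 1)
  = |2| / √2
  = 2 / 1.414
  ≈ 1.414

1.414


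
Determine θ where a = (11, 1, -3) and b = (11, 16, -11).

a·b = 11·11 + 1·16 + (-3)·(-11) = 121 + 16 + 33 = 170
|a| = √(11² + 1² + (-3)²) = √131 ≈ 11.45
|b| = √(11² + 16² + (-11)²) = √498 ≈ 22.32
cos θ = (a·b)/(|a||b|) = 170/(11.45·22.32) ≈ 0.6656
θ = arccos(0.6656) ≈ 48.27°

48.27°


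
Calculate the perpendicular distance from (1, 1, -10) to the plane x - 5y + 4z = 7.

distance = |a·x₀ + b·y₀ + c·z₀ - d| / √(a² + b² + c²)
  = |1·1 + (-5)·1 + 4·(-10) - 7| / √(1² + (-5)² + 4²)
  = |1 - 5 - 40 - 7| / √(1 + 25 + 16)
  = |-51| / √42
  = 51 / 6.481
  ≈ 7.869

7.869


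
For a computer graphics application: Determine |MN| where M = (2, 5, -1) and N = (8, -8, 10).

d = √[(x₂-x₁)² + (y₂-y₁)² + (z₂-z₁)²]
  = √[6² + (-13)² + 11²]
  = √[36 + 169 + 121]
  = √326
  ≈ 18.06

18.06


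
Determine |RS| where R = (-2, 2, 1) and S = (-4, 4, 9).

d = √[(x₂-x₁)² + (y₂-y₁)² + (z₂-z₁)²]
  = √[(-2)² + 2² + 8²]
  = √[4 + 4 + 64]
  = √72
  ≈ 8.485

8.485


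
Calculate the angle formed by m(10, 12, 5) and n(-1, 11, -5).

m·n = 10·(-1) + 12·11 + 5·(-5) = -10 + 132 - 25 = 97
|m| = √(10² + 12² + 5²) = √269 ≈ 16.4
|n| = √((-1)² + 11² + (-5)²) = √147 ≈ 12.12
cos θ = (m·n)/(|m||n|) = 97/(16.4·12.12) ≈ 0.4878
θ = arccos(0.4878) ≈ 60.8°

60.8°


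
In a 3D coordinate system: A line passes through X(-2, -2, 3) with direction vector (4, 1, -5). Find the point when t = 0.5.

P(t) = X + t·d
  = (-2 + 4·0.5, -2 + 1·0.5, 3 + (-5)·0.5)
  = (-2 + 2, -2 + 0.5, 3 - 2.5)
  = (0, -1.5, 0.5)

(0, -1.5, 0.5)


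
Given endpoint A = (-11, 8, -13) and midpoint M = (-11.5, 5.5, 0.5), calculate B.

B = 2M - A
  = (2·(-11.5) - (-11), 2·5.5 - 8, 2·0.5 - (-13))
  = (-23 + 11, 11 - 8, 1 + 13)
  = (-12, 3, 14)

(-12, 3, 14)


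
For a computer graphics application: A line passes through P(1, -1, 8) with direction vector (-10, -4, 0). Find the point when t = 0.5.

P(t) = P + t·d
  = (1 + (-10)·0.5, -1 + (-4)·0.5, 8 + 0·0.5)
  = (1 - 5, -1 - 2, 8 + 0)
  = (-4, -3, 8)

(-4, -3, 8)


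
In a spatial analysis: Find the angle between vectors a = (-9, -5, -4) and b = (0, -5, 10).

a·b = (-9)·0 + (-5)·(-5) + (-4)·10 = 0 + 25 - 40 = -15
|a| = √((-9)² + (-5)² + (-4)²) = √122 ≈ 11.05
|b| = √(0² + (-5)² + 10²) = √125 ≈ 11.18
cos θ = (a·b)/(|a||b|) = -15/(11.05·11.18) ≈ -0.1215
θ = arccos(-0.1215) ≈ 96.98°

96.98°


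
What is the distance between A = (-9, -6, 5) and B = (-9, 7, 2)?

d = √[(x₂-x₁)² + (y₂-y₁)² + (z₂-z₁)²]
  = √[0² + 13² + (-3)²]
  = √[0 + 169 + 9]
  = √178
  ≈ 13.34

13.34


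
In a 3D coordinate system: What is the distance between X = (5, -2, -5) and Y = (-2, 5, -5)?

d = √[(x₂-x₁)² + (y₂-y₁)² + (z₂-z₁)²]
  = √[(-7)² + 7² + 0²]
  = √[49 + 49 + 0]
  = √98
  ≈ 9.899

9.899


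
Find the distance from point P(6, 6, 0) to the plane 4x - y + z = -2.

distance = |a·x₀ + b·y₀ + c·z₀ - d| / √(a² + b² + c²)
  = |4·6 + (-1)·6 + 1·0 - (-2)| / √(4² + (-1)² + 1²)
  = |24 - 6 + 0 + 2| / √(16 + 1 + 1)
  = |20| / √18
  = 20 / 4.243
  ≈ 4.714

4.714


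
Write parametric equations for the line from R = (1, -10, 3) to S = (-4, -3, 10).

Direction vector d = S - R = (-4 - 1, -3 + 10, 10 - 3) = (-5, 7, 7)
Parametric form r = R + t·d:
x = 1 - 5t, y = -10 + 7t, z = 3 + 7t

x = 1 - 5t, y = -10 + 7t, z = 3 + 7t


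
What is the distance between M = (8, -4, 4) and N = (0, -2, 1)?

d = √[(x₂-x₁)² + (y₂-y₁)² + (z₂-z₁)²]
  = √[(-8)² + 2² + (-3)²]
  = √[64 + 4 + 9]
  = √77
  ≈ 8.775

8.775


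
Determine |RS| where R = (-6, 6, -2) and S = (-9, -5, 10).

d = √[(x₂-x₁)² + (y₂-y₁)² + (z₂-z₁)²]
  = √[(-3)² + (-11)² + 12²]
  = √[9 + 121 + 144]
  = √274
  ≈ 16.55

16.55


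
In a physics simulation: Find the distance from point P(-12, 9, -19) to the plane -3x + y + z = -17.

distance = |a·x₀ + b·y₀ + c·z₀ - d| / √(a² + b² + c²)
  = |(-3)·(-12) + 1·9 + 1·(-19) - (-17)| / √((-3)² + 1² + 1²)
  = |36 + 9 - 19 + 17| / √(9 + 1 + 1)
  = |43| / √11
  = 43 / 3.317
  ≈ 12.96

12.96


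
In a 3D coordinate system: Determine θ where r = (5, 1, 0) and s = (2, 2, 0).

r·s = 5·2 + 1·2 + 0·0 = 10 + 2 + 0 = 12
|r| = √(5² + 1² + 0²) = √26 ≈ 5.099
|s| = √(2² + 2² + 0²) = √8 ≈ 2.828
cos θ = (r·s)/(|r||s|) = 12/(5.099·2.828) ≈ 0.8321
θ = arccos(0.8321) ≈ 33.69°

33.69°


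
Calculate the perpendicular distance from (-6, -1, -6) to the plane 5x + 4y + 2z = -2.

distance = |a·x₀ + b·y₀ + c·z₀ - d| / √(a² + b² + c²)
  = |5·(-6) + 4·(-1) + 2·(-6) - (-2)| / √(5² + 4² + 2²)
  = |-30 - 4 - 12 + 2| / √(25 + 16 + 4)
  = |-44| / √45
  = 44 / 6.708
  ≈ 6.559

6.559


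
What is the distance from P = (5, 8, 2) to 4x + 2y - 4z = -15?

distance = |a·x₀ + b·y₀ + c·z₀ - d| / √(a² + b² + c²)
  = |4·5 + 2·8 + (-4)·2 - (-15)| / √(4² + 2² + (-4)²)
  = |20 + 16 - 8 + 15| / √(16 + 4 + 16)
  = |43| / √36
  = 43 / 6
  ≈ 7.167

7.167


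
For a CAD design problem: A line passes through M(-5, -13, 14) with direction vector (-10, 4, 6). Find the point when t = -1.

P(t) = M + t·d
  = (-5 + (-10)·(-1), -13 + 4·(-1), 14 + 6·(-1))
  = (-5 + 10, -13 - 4, 14 - 6)
  = (5, -17, 8)

(5, -17, 8)


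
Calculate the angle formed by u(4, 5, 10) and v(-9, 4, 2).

u·v = 4·(-9) + 5·4 + 10·2 = -36 + 20 + 20 = 4
|u| = √(4² + 5² + 10²) = √141 ≈ 11.87
|v| = √((-9)² + 4² + 2²) = √101 ≈ 10.05
cos θ = (u·v)/(|u||v|) = 4/(11.87·10.05) ≈ 0.03352
θ = arccos(0.03352) ≈ 88.08°

88.08°


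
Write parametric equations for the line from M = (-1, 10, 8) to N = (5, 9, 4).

Direction vector d = N - M = (5 + 1, 9 - 10, 4 - 8) = (6, -1, -4)
Parametric form r = M + t·d:
x = -1 + 6t, y = 10 - t, z = 8 - 4t

x = -1 + 6t, y = 10 - t, z = 8 - 4t


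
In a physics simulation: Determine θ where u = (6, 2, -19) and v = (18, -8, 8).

u·v = 6·18 + 2·(-8) + (-19)·8 = 108 - 16 - 152 = -60
|u| = √(6² + 2² + (-19)²) = √401 ≈ 20.02
|v| = √(18² + (-8)² + 8²) = √452 ≈ 21.26
cos θ = (u·v)/(|u||v|) = -60/(20.02·21.26) ≈ -0.1409
θ = arccos(-0.1409) ≈ 98.1°

98.1°


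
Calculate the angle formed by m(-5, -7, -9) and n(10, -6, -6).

m·n = (-5)·10 + (-7)·(-6) + (-9)·(-6) = -50 + 42 + 54 = 46
|m| = √((-5)² + (-7)² + (-9)²) = √155 ≈ 12.45
|n| = √(10² + (-6)² + (-6)²) = √172 ≈ 13.11
cos θ = (m·n)/(|m||n|) = 46/(12.45·13.11) ≈ 0.2817
θ = arccos(0.2817) ≈ 73.64°

73.64°


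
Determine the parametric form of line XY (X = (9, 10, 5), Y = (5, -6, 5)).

Direction vector d = Y - X = (5 - 9, -6 - 10, 5 - 5) = (-4, -16, 0)
Parametric form r = X + t·d:
x = 9 - 4t, y = 10 - 16t, z = 5

x = 9 - 4t, y = 10 - 16t, z = 5


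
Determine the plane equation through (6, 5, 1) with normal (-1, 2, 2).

The plane through P with normal n = (a, b, c) satisfies n·(r - P) = 0,
i.e. ax + by + cz = a·x₀ + b·y₀ + c·z₀.
d = (-1)·6 + 2·5 + 2·1
  = -6 + 10 + 2
  = 6
Equation: -x + 2y + 2z = 6

-x + 2y + 2z = 6


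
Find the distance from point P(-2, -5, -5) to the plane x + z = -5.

distance = |a·x₀ + b·y₀ + c·z₀ - d| / √(a² + b² + c²)
  = |1·(-2) + 0·(-5) + 1·(-5) - (-5)| / √(1² + 0² + 1²)
  = |-2 + 0 - 5 + 5| / √(1 + 0 + 1)
  = |-2| / √2
  = 2 / 1.414
  ≈ 1.414

1.414


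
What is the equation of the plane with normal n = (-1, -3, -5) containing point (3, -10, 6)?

The plane through P with normal n = (a, b, c) satisfies n·(r - P) = 0,
i.e. ax + by + cz = a·x₀ + b·y₀ + c·z₀.
d = (-1)·3 + (-3)·(-10) + (-5)·6
  = -3 + 30 - 30
  = -3
Equation: -x - 3y - 5z = -3

-x - 3y - 5z = -3


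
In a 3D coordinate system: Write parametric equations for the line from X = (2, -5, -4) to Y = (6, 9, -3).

Direction vector d = Y - X = (6 - 2, 9 + 5, -3 + 4) = (4, 14, 1)
Parametric form r = X + t·d:
x = 2 + 4t, y = -5 + 14t, z = -4 + t

x = 2 + 4t, y = -5 + 14t, z = -4 + t


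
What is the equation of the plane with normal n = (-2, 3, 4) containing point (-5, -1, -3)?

The plane through P with normal n = (a, b, c) satisfies n·(r - P) = 0,
i.e. ax + by + cz = a·x₀ + b·y₀ + c·z₀.
d = (-2)·(-5) + 3·(-1) + 4·(-3)
  = 10 - 3 - 12
  = -5
Equation: -2x + 3y + 4z = -5

-2x + 3y + 4z = -5


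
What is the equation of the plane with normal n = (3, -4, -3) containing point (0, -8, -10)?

The plane through P with normal n = (a, b, c) satisfies n·(r - P) = 0,
i.e. ax + by + cz = a·x₀ + b·y₀ + c·z₀.
d = 3·0 + (-4)·(-8) + (-3)·(-10)
  = 0 + 32 + 30
  = 62
Equation: 3x - 4y - 3z = 62

3x - 4y - 3z = 62


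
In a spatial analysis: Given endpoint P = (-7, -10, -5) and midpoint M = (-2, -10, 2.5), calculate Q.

Q = 2M - P
  = (2·(-2) - (-7), 2·(-10) - (-10), 2·2.5 - (-5))
  = (-4 + 7, -20 + 10, 5 + 5)
  = (3, -10, 10)

(3, -10, 10)


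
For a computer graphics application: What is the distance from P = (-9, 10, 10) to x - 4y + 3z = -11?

distance = |a·x₀ + b·y₀ + c·z₀ - d| / √(a² + b² + c²)
  = |1·(-9) + (-4)·10 + 3·10 - (-11)| / √(1² + (-4)² + 3²)
  = |-9 - 40 + 30 + 11| / √(1 + 16 + 9)
  = |-8| / √26
  = 8 / 5.099
  ≈ 1.569

1.569


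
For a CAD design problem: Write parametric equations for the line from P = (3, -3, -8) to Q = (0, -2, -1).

Direction vector d = Q - P = (0 - 3, -2 + 3, -1 + 8) = (-3, 1, 7)
Parametric form r = P + t·d:
x = 3 - 3t, y = -3 + t, z = -8 + 7t

x = 3 - 3t, y = -3 + t, z = -8 + 7t


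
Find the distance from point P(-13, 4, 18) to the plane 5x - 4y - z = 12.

distance = |a·x₀ + b·y₀ + c·z₀ - d| / √(a² + b² + c²)
  = |5·(-13) + (-4)·4 + (-1)·18 - 12| / √(5² + (-4)² + (-1)²)
  = |-65 - 16 - 18 - 12| / √(25 + 16 + 1)
  = |-111| / √42
  = 111 / 6.481
  ≈ 17.13

17.13


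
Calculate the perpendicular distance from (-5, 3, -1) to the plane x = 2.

distance = |a·x₀ + b·y₀ + c·z₀ - d| / √(a² + b² + c²)
  = |1·(-5) + 0·3 + 0·(-1) - 2| / √(1² + 0² + 0²)
  = |-5 + 0 + 0 - 2| / √(1 + 0 + 0)
  = |-7| / √1
  = 7 / 1
  ≈ 7

7


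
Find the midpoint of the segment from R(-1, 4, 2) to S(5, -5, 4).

M = ((x₁+x₂)/2, (y₁+y₂)/2, (z₁+z₂)/2)
  = ((-1 + 5)/2, (4 - 5)/2, (2 + 4)/2)
  = (4/2, -1/2, 6/2)
  = (2, -0.5, 3)

(2, -0.5, 3)


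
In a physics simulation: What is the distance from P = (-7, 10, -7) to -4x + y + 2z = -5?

distance = |a·x₀ + b·y₀ + c·z₀ - d| / √(a² + b² + c²)
  = |(-4)·(-7) + 1·10 + 2·(-7) - (-5)| / √((-4)² + 1² + 2²)
  = |28 + 10 - 14 + 5| / √(16 + 1 + 4)
  = |29| / √21
  = 29 / 4.583
  ≈ 6.328

6.328


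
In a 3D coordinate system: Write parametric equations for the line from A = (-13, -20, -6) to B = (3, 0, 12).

Direction vector d = B - A = (3 + 13, 0 + 20, 12 + 6) = (16, 20, 18)
Parametric form r = A + t·d:
x = -13 + 16t, y = -20 + 20t, z = -6 + 18t

x = -13 + 16t, y = -20 + 20t, z = -6 + 18t


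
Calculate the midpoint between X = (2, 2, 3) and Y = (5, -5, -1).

M = ((x₁+x₂)/2, (y₁+y₂)/2, (z₁+z₂)/2)
  = ((2 + 5)/2, (2 - 5)/2, (3 - 1)/2)
  = (7/2, -3/2, 2/2)
  = (3.5, -1.5, 1)

(3.5, -1.5, 1)


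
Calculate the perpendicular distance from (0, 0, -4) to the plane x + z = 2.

distance = |a·x₀ + b·y₀ + c·z₀ - d| / √(a² + b² + c²)
  = |1·0 + 0·0 + 1·(-4) - 2| / √(1² + 0² + 1²)
  = |0 + 0 - 4 - 2| / √(1 + 0 + 1)
  = |-6| / √2
  = 6 / 1.414
  ≈ 4.243

4.243


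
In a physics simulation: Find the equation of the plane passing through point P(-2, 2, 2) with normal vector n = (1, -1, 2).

The plane through P with normal n = (a, b, c) satisfies n·(r - P) = 0,
i.e. ax + by + cz = a·x₀ + b·y₀ + c·z₀.
d = 1·(-2) + (-1)·2 + 2·2
  = -2 - 2 + 4
  = 0
Equation: x - y + 2z = 0

x - y + 2z = 0


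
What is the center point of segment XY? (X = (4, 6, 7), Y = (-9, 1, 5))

M = ((x₁+x₂)/2, (y₁+y₂)/2, (z₁+z₂)/2)
  = ((4 - 9)/2, (6 + 1)/2, (7 + 5)/2)
  = (-5/2, 7/2, 12/2)
  = (-2.5, 3.5, 6)

(-2.5, 3.5, 6)


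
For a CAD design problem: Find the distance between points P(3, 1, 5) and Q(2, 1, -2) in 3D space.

d = √[(x₂-x₁)² + (y₂-y₁)² + (z₂-z₁)²]
  = √[(-1)² + 0² + (-7)²]
  = √[1 + 0 + 49]
  = √50
  ≈ 7.071

7.071


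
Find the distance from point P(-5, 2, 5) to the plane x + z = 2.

distance = |a·x₀ + b·y₀ + c·z₀ - d| / √(a² + b² + c²)
  = |1·(-5) + 0·2 + 1·5 - 2| / √(1² + 0² + 1²)
  = |-5 + 0 + 5 - 2| / √(1 + 0 + 1)
  = |-2| / √2
  = 2 / 1.414
  ≈ 1.414

1.414


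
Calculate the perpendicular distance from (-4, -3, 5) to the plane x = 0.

distance = |a·x₀ + b·y₀ + c·z₀ - d| / √(a² + b² + c²)
  = |1·(-4) + 0·(-3) + 0·5 - 0| / √(1² + 0² + 0²)
  = |-4 + 0 + 0 + 0| / √(1 + 0 + 0)
  = |-4| / √1
  = 4 / 1
  ≈ 4

4


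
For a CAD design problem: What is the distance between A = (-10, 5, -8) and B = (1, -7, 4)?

d = √[(x₂-x₁)² + (y₂-y₁)² + (z₂-z₁)²]
  = √[11² + (-12)² + 12²]
  = √[121 + 144 + 144]
  = √409
  ≈ 20.22

20.22


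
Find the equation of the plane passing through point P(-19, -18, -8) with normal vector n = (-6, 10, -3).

The plane through P with normal n = (a, b, c) satisfies n·(r - P) = 0,
i.e. ax + by + cz = a·x₀ + b·y₀ + c·z₀.
d = (-6)·(-19) + 10·(-18) + (-3)·(-8)
  = 114 - 180 + 24
  = -42
Equation: -6x + 10y - 3z = -42

-6x + 10y - 3z = -42


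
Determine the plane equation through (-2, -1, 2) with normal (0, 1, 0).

The plane through P with normal n = (a, b, c) satisfies n·(r - P) = 0,
i.e. ax + by + cz = a·x₀ + b·y₀ + c·z₀.
d = 0·(-2) + 1·(-1) + 0·2
  = 0 - 1 + 0
  = -1
Equation: y = -1

y = -1


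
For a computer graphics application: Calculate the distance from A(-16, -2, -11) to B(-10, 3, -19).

d = √[(x₂-x₁)² + (y₂-y₁)² + (z₂-z₁)²]
  = √[6² + 5² + (-8)²]
  = √[36 + 25 + 64]
  = √125
  ≈ 11.18

11.18


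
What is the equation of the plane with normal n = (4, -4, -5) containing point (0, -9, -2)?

The plane through P with normal n = (a, b, c) satisfies n·(r - P) = 0,
i.e. ax + by + cz = a·x₀ + b·y₀ + c·z₀.
d = 4·0 + (-4)·(-9) + (-5)·(-2)
  = 0 + 36 + 10
  = 46
Equation: 4x - 4y - 5z = 46

4x - 4y - 5z = 46


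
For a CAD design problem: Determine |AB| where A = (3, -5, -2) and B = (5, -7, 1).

d = √[(x₂-x₁)² + (y₂-y₁)² + (z₂-z₁)²]
  = √[2² + (-2)² + 3²]
  = √[4 + 4 + 9]
  = √17
  ≈ 4.123

4.123


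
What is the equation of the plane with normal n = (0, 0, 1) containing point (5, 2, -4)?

The plane through P with normal n = (a, b, c) satisfies n·(r - P) = 0,
i.e. ax + by + cz = a·x₀ + b·y₀ + c·z₀.
d = 0·5 + 0·2 + 1·(-4)
  = 0 + 0 - 4
  = -4
Equation: z = -4

z = -4


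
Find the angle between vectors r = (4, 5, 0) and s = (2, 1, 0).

r·s = 4·2 + 5·1 + 0·0 = 8 + 5 + 0 = 13
|r| = √(4² + 5² + 0²) = √41 ≈ 6.403
|s| = √(2² + 1² + 0²) = √5 ≈ 2.236
cos θ = (r·s)/(|r||s|) = 13/(6.403·2.236) ≈ 0.908
θ = arccos(0.908) ≈ 24.78°

24.78°


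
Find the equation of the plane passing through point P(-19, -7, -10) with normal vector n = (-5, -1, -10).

The plane through P with normal n = (a, b, c) satisfies n·(r - P) = 0,
i.e. ax + by + cz = a·x₀ + b·y₀ + c·z₀.
d = (-5)·(-19) + (-1)·(-7) + (-10)·(-10)
  = 95 + 7 + 100
  = 202
Equation: -5x - y - 10z = 202

-5x - y - 10z = 202


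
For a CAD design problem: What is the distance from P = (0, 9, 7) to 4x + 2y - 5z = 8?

distance = |a·x₀ + b·y₀ + c·z₀ - d| / √(a² + b² + c²)
  = |4·0 + 2·9 + (-5)·7 - 8| / √(4² + 2² + (-5)²)
  = |0 + 18 - 35 - 8| / √(16 + 4 + 25)
  = |-25| / √45
  = 25 / 6.708
  ≈ 3.727

3.727


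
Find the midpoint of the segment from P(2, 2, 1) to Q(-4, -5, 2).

M = ((x₁+x₂)/2, (y₁+y₂)/2, (z₁+z₂)/2)
  = ((2 - 4)/2, (2 - 5)/2, (1 + 2)/2)
  = (-2/2, -3/2, 3/2)
  = (-1, -1.5, 1.5)

(-1, -1.5, 1.5)


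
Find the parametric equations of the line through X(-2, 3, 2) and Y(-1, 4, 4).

Direction vector d = Y - X = (-1 + 2, 4 - 3, 4 - 2) = (1, 1, 2)
Parametric form r = X + t·d:
x = -2 + t, y = 3 + t, z = 2 + 2t

x = -2 + t, y = 3 + t, z = 2 + 2t


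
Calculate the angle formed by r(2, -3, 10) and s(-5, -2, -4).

r·s = 2·(-5) + (-3)·(-2) + 10·(-4) = -10 + 6 - 40 = -44
|r| = √(2² + (-3)² + 10²) = √113 ≈ 10.63
|s| = √((-5)² + (-2)² + (-4)²) = √45 ≈ 6.708
cos θ = (r·s)/(|r||s|) = -44/(10.63·6.708) ≈ -0.617
θ = arccos(-0.617) ≈ 128.1°

128.1°


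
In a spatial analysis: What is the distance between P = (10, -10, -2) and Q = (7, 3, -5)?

d = √[(x₂-x₁)² + (y₂-y₁)² + (z₂-z₁)²]
  = √[(-3)² + 13² + (-3)²]
  = √[9 + 169 + 9]
  = √187
  ≈ 13.67

13.67


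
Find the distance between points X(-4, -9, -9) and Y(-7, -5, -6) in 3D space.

d = √[(x₂-x₁)² + (y₂-y₁)² + (z₂-z₁)²]
  = √[(-3)² + 4² + 3²]
  = √[9 + 16 + 9]
  = √34
  ≈ 5.831

5.831


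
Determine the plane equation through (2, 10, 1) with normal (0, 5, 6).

The plane through P with normal n = (a, b, c) satisfies n·(r - P) = 0,
i.e. ax + by + cz = a·x₀ + b·y₀ + c·z₀.
d = 0·2 + 5·10 + 6·1
  = 0 + 50 + 6
  = 56
Equation: 5y + 6z = 56

5y + 6z = 56


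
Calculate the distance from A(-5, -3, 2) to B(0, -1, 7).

d = √[(x₂-x₁)² + (y₂-y₁)² + (z₂-z₁)²]
  = √[5² + 2² + 5²]
  = √[25 + 4 + 25]
  = √54
  ≈ 7.348

7.348


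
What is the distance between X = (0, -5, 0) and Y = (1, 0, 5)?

d = √[(x₂-x₁)² + (y₂-y₁)² + (z₂-z₁)²]
  = √[1² + 5² + 5²]
  = √[1 + 25 + 25]
  = √51
  ≈ 7.141

7.141


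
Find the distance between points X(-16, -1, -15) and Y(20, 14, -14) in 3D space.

d = √[(x₂-x₁)² + (y₂-y₁)² + (z₂-z₁)²]
  = √[36² + 15² + 1²]
  = √[1296 + 225 + 1]
  = √1522
  ≈ 39.01

39.01


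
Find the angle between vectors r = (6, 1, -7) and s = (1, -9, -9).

r·s = 6·1 + 1·(-9) + (-7)·(-9) = 6 - 9 + 63 = 60
|r| = √(6² + 1² + (-7)²) = √86 ≈ 9.274
|s| = √(1² + (-9)² + (-9)²) = √163 ≈ 12.77
cos θ = (r·s)/(|r||s|) = 60/(9.274·12.77) ≈ 0.5068
θ = arccos(0.5068) ≈ 59.55°

59.55°


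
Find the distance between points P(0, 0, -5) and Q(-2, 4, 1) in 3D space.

d = √[(x₂-x₁)² + (y₂-y₁)² + (z₂-z₁)²]
  = √[(-2)² + 4² + 6²]
  = √[4 + 16 + 36]
  = √56
  ≈ 7.483

7.483


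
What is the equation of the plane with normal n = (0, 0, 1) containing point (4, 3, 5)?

The plane through P with normal n = (a, b, c) satisfies n·(r - P) = 0,
i.e. ax + by + cz = a·x₀ + b·y₀ + c·z₀.
d = 0·4 + 0·3 + 1·5
  = 0 + 0 + 5
  = 5
Equation: z = 5

z = 5


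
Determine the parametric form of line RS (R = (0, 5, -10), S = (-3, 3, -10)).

Direction vector d = S - R = (-3 + 0, 3 - 5, -10 + 10) = (-3, -2, 0)
Parametric form r = R + t·d:
x = 0 - 3t, y = 5 - 2t, z = -10

x = 0 - 3t, y = 5 - 2t, z = -10


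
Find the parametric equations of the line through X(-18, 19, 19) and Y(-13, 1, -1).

Direction vector d = Y - X = (-13 + 18, 1 - 19, -1 - 19) = (5, -18, -20)
Parametric form r = X + t·d:
x = -18 + 5t, y = 19 - 18t, z = 19 - 20t

x = -18 + 5t, y = 19 - 18t, z = 19 - 20t


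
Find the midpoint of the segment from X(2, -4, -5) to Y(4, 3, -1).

M = ((x₁+x₂)/2, (y₁+y₂)/2, (z₁+z₂)/2)
  = ((2 + 4)/2, (-4 + 3)/2, (-5 - 1)/2)
  = (6/2, -1/2, -6/2)
  = (3, -0.5, -3)

(3, -0.5, -3)


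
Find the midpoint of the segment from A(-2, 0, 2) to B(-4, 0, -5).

M = ((x₁+x₂)/2, (y₁+y₂)/2, (z₁+z₂)/2)
  = ((-2 - 4)/2, (0 + 0)/2, (2 - 5)/2)
  = (-6/2, 0/2, -3/2)
  = (-3, 0, -1.5)

(-3, 0, -1.5)


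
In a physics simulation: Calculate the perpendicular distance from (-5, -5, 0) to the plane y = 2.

distance = |a·x₀ + b·y₀ + c·z₀ - d| / √(a² + b² + c²)
  = |0·(-5) + 1·(-5) + 0·0 - 2| / √(0² + 1² + 0²)
  = |0 - 5 + 0 - 2| / √(0 + 1 + 0)
  = |-7| / √1
  = 7 / 1
  ≈ 7

7


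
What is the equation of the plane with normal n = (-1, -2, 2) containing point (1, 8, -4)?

The plane through P with normal n = (a, b, c) satisfies n·(r - P) = 0,
i.e. ax + by + cz = a·x₀ + b·y₀ + c·z₀.
d = (-1)·1 + (-2)·8 + 2·(-4)
  = -1 - 16 - 8
  = -25
Equation: -x - 2y + 2z = -25

-x - 2y + 2z = -25


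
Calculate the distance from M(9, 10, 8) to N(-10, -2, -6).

d = √[(x₂-x₁)² + (y₂-y₁)² + (z₂-z₁)²]
  = √[(-19)² + (-12)² + (-14)²]
  = √[361 + 144 + 196]
  = √701
  ≈ 26.48

26.48


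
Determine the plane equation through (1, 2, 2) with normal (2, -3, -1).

The plane through P with normal n = (a, b, c) satisfies n·(r - P) = 0,
i.e. ax + by + cz = a·x₀ + b·y₀ + c·z₀.
d = 2·1 + (-3)·2 + (-1)·2
  = 2 - 6 - 2
  = -6
Equation: 2x - 3y - z = -6

2x - 3y - z = -6


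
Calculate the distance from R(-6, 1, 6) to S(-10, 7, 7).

d = √[(x₂-x₁)² + (y₂-y₁)² + (z₂-z₁)²]
  = √[(-4)² + 6² + 1²]
  = √[16 + 36 + 1]
  = √53
  ≈ 7.28

7.28


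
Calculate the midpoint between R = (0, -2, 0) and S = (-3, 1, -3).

M = ((x₁+x₂)/2, (y₁+y₂)/2, (z₁+z₂)/2)
  = ((0 - 3)/2, (-2 + 1)/2, (0 - 3)/2)
  = (-3/2, -1/2, -3/2)
  = (-1.5, -0.5, -1.5)

(-1.5, -0.5, -1.5)


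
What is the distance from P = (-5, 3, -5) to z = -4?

distance = |a·x₀ + b·y₀ + c·z₀ - d| / √(a² + b² + c²)
  = |0·(-5) + 0·3 + 1·(-5) - (-4)| / √(0² + 0² + 1²)
  = |0 + 0 - 5 + 4| / √(0 + 0 + 1)
  = |-1| / √1
  = 1 / 1
  ≈ 1

1


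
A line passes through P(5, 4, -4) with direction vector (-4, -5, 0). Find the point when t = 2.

P(t) = P + t·d
  = (5 + (-4)·2, 4 + (-5)·2, -4 + 0·2)
  = (5 - 8, 4 - 10, -4 + 0)
  = (-3, -6, -4)

(-3, -6, -4)


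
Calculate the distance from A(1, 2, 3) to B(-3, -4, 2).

d = √[(x₂-x₁)² + (y₂-y₁)² + (z₂-z₁)²]
  = √[(-4)² + (-6)² + (-1)²]
  = √[16 + 36 + 1]
  = √53
  ≈ 7.28

7.28


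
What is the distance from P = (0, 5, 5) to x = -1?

distance = |a·x₀ + b·y₀ + c·z₀ - d| / √(a² + b² + c²)
  = |1·0 + 0·5 + 0·5 - (-1)| / √(1² + 0² + 0²)
  = |0 + 0 + 0 + 1| / √(1 + 0 + 0)
  = |1| / √1
  = 1 / 1
  ≈ 1

1


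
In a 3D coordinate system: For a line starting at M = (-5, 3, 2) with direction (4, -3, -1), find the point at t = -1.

P(t) = M + t·d
  = (-5 + 4·(-1), 3 + (-3)·(-1), 2 + (-1)·(-1))
  = (-5 - 4, 3 + 3, 2 + 1)
  = (-9, 6, 3)

(-9, 6, 3)


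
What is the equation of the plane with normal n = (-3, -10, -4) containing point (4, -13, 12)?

The plane through P with normal n = (a, b, c) satisfies n·(r - P) = 0,
i.e. ax + by + cz = a·x₀ + b·y₀ + c·z₀.
d = (-3)·4 + (-10)·(-13) + (-4)·12
  = -12 + 130 - 48
  = 70
Equation: -3x - 10y - 4z = 70

-3x - 10y - 4z = 70


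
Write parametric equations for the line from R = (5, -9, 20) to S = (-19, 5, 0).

Direction vector d = S - R = (-19 - 5, 5 + 9, 0 - 20) = (-24, 14, -20)
Parametric form r = R + t·d:
x = 5 - 24t, y = -9 + 14t, z = 20 - 20t

x = 5 - 24t, y = -9 + 14t, z = 20 - 20t


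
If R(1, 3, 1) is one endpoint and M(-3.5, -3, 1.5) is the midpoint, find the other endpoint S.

S = 2M - R
  = (2·(-3.5) - 1, 2·(-3) - 3, 2·1.5 - 1)
  = (-7 - 1, -6 - 3, 3 - 1)
  = (-8, -9, 2)

(-8, -9, 2)


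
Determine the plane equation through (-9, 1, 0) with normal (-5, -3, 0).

The plane through P with normal n = (a, b, c) satisfies n·(r - P) = 0,
i.e. ax + by + cz = a·x₀ + b·y₀ + c·z₀.
d = (-5)·(-9) + (-3)·1 + 0·0
  = 45 - 3 + 0
  = 42
Equation: -5x - 3y = 42

-5x - 3y = 42


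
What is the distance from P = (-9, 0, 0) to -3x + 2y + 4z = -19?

distance = |a·x₀ + b·y₀ + c·z₀ - d| / √(a² + b² + c²)
  = |(-3)·(-9) + 2·0 + 4·0 - (-19)| / √((-3)² + 2² + 4²)
  = |27 + 0 + 0 + 19| / √(9 + 4 + 16)
  = |46| / √29
  = 46 / 5.385
  ≈ 8.542

8.542


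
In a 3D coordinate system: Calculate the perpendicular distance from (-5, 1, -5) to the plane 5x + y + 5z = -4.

distance = |a·x₀ + b·y₀ + c·z₀ - d| / √(a² + b² + c²)
  = |5·(-5) + 1·1 + 5·(-5) - (-4)| / √(5² + 1² + 5²)
  = |-25 + 1 - 25 + 4| / √(25 + 1 + 25)
  = |-45| / √51
  = 45 / 7.141
  ≈ 6.301

6.301


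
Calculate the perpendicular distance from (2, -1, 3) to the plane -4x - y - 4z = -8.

distance = |a·x₀ + b·y₀ + c·z₀ - d| / √(a² + b² + c²)
  = |(-4)·2 + (-1)·(-1) + (-4)·3 - (-8)| / √((-4)² + (-1)² + (-4)²)
  = |-8 + 1 - 12 + 8| / √(16 + 1 + 16)
  = |-11| / √33
  = 11 / 5.745
  ≈ 1.915

1.915


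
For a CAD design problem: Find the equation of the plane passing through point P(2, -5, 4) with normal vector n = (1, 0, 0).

The plane through P with normal n = (a, b, c) satisfies n·(r - P) = 0,
i.e. ax + by + cz = a·x₀ + b·y₀ + c·z₀.
d = 1·2 + 0·(-5) + 0·4
  = 2 + 0 + 0
  = 2
Equation: x = 2

x = 2


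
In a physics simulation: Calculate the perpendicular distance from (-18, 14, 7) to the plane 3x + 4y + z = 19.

distance = |a·x₀ + b·y₀ + c·z₀ - d| / √(a² + b² + c²)
  = |3·(-18) + 4·14 + 1·7 - 19| / √(3² + 4² + 1²)
  = |-54 + 56 + 7 - 19| / √(9 + 16 + 1)
  = |-10| / √26
  = 10 / 5.099
  ≈ 1.961

1.961


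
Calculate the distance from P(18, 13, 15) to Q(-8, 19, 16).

d = √[(x₂-x₁)² + (y₂-y₁)² + (z₂-z₁)²]
  = √[(-26)² + 6² + 1²]
  = √[676 + 36 + 1]
  = √713
  ≈ 26.7

26.7


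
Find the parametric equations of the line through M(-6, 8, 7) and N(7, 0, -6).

Direction vector d = N - M = (7 + 6, 0 - 8, -6 - 7) = (13, -8, -13)
Parametric form r = M + t·d:
x = -6 + 13t, y = 8 - 8t, z = 7 - 13t

x = -6 + 13t, y = 8 - 8t, z = 7 - 13t


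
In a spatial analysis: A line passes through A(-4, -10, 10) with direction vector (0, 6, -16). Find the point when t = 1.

P(t) = A + t·d
  = (-4 + 0·1, -10 + 6·1, 10 + (-16)·1)
  = (-4 + 0, -10 + 6, 10 - 16)
  = (-4, -4, -6)

(-4, -4, -6)


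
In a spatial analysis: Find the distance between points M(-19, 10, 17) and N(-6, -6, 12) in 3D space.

d = √[(x₂-x₁)² + (y₂-y₁)² + (z₂-z₁)²]
  = √[13² + (-16)² + (-5)²]
  = √[169 + 256 + 25]
  = √450
  ≈ 21.21

21.21


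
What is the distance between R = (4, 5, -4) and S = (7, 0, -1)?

d = √[(x₂-x₁)² + (y₂-y₁)² + (z₂-z₁)²]
  = √[3² + (-5)² + 3²]
  = √[9 + 25 + 9]
  = √43
  ≈ 6.557

6.557


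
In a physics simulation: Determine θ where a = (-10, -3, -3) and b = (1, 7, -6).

a·b = (-10)·1 + (-3)·7 + (-3)·(-6) = -10 - 21 + 18 = -13
|a| = √((-10)² + (-3)² + (-3)²) = √118 ≈ 10.86
|b| = √(1² + 7² + (-6)²) = √86 ≈ 9.274
cos θ = (a·b)/(|a||b|) = -13/(10.86·9.274) ≈ -0.129
θ = arccos(-0.129) ≈ 97.41°

97.41°


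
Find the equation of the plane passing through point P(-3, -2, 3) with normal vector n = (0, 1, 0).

The plane through P with normal n = (a, b, c) satisfies n·(r - P) = 0,
i.e. ax + by + cz = a·x₀ + b·y₀ + c·z₀.
d = 0·(-3) + 1·(-2) + 0·3
  = 0 - 2 + 0
  = -2
Equation: y = -2

y = -2


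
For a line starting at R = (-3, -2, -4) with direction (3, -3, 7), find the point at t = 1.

P(t) = R + t·d
  = (-3 + 3·1, -2 + (-3)·1, -4 + 7·1)
  = (-3 + 3, -2 - 3, -4 + 7)
  = (0, -5, 3)

(0, -5, 3)


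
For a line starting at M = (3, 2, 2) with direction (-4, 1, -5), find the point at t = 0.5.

P(t) = M + t·d
  = (3 + (-4)·0.5, 2 + 1·0.5, 2 + (-5)·0.5)
  = (3 - 2, 2 + 0.5, 2 - 2.5)
  = (1, 2.5, -0.5)

(1, 2.5, -0.5)


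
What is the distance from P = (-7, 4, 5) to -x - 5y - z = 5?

distance = |a·x₀ + b·y₀ + c·z₀ - d| / √(a² + b² + c²)
  = |(-1)·(-7) + (-5)·4 + (-1)·5 - 5| / √((-1)² + (-5)² + (-1)²)
  = |7 - 20 - 5 - 5| / √(1 + 25 + 1)
  = |-23| / √27
  = 23 / 5.196
  ≈ 4.426

4.426


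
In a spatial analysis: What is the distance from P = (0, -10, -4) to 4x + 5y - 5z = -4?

distance = |a·x₀ + b·y₀ + c·z₀ - d| / √(a² + b² + c²)
  = |4·0 + 5·(-10) + (-5)·(-4) - (-4)| / √(4² + 5² + (-5)²)
  = |0 - 50 + 20 + 4| / √(16 + 25 + 25)
  = |-26| / √66
  = 26 / 8.124
  ≈ 3.2

3.2


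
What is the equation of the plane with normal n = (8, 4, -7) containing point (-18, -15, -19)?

The plane through P with normal n = (a, b, c) satisfies n·(r - P) = 0,
i.e. ax + by + cz = a·x₀ + b·y₀ + c·z₀.
d = 8·(-18) + 4·(-15) + (-7)·(-19)
  = -144 - 60 + 133
  = -71
Equation: 8x + 4y - 7z = -71

8x + 4y - 7z = -71


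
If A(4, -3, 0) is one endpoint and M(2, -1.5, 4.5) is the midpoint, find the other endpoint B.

B = 2M - A
  = (2·2 - 4, 2·(-1.5) - (-3), 2·4.5 - 0)
  = (4 - 4, -3 + 3, 9 + 0)
  = (0, 0, 9)

(0, 0, 9)


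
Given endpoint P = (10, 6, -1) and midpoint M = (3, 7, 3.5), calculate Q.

Q = 2M - P
  = (2·3 - 10, 2·7 - 6, 2·3.5 - (-1))
  = (6 - 10, 14 - 6, 7 + 1)
  = (-4, 8, 8)

(-4, 8, 8)


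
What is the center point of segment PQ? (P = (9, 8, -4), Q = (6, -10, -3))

M = ((x₁+x₂)/2, (y₁+y₂)/2, (z₁+z₂)/2)
  = ((9 + 6)/2, (8 - 10)/2, (-4 - 3)/2)
  = (15/2, -2/2, -7/2)
  = (7.5, -1, -3.5)

(7.5, -1, -3.5)


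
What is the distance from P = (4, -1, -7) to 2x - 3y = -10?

distance = |a·x₀ + b·y₀ + c·z₀ - d| / √(a² + b² + c²)
  = |2·4 + (-3)·(-1) + 0·(-7) - (-10)| / √(2² + (-3)² + 0²)
  = |8 + 3 + 0 + 10| / √(4 + 9 + 0)
  = |21| / √13
  = 21 / 3.606
  ≈ 5.824

5.824


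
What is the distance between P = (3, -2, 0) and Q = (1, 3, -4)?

d = √[(x₂-x₁)² + (y₂-y₁)² + (z₂-z₁)²]
  = √[(-2)² + 5² + (-4)²]
  = √[4 + 25 + 16]
  = √45
  ≈ 6.708

6.708


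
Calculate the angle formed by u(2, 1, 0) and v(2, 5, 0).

u·v = 2·2 + 1·5 + 0·0 = 4 + 5 + 0 = 9
|u| = √(2² + 1² + 0²) = √5 ≈ 2.236
|v| = √(2² + 5² + 0²) = √29 ≈ 5.385
cos θ = (u·v)/(|u||v|) = 9/(2.236·5.385) ≈ 0.7474
θ = arccos(0.7474) ≈ 41.63°

41.63°


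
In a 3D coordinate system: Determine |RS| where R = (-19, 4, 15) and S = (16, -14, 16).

d = √[(x₂-x₁)² + (y₂-y₁)² + (z₂-z₁)²]
  = √[35² + (-18)² + 1²]
  = √[1225 + 324 + 1]
  = √1550
  ≈ 39.37

39.37


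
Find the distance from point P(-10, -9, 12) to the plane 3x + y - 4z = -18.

distance = |a·x₀ + b·y₀ + c·z₀ - d| / √(a² + b² + c²)
  = |3·(-10) + 1·(-9) + (-4)·12 - (-18)| / √(3² + 1² + (-4)²)
  = |-30 - 9 - 48 + 18| / √(9 + 1 + 16)
  = |-69| / √26
  = 69 / 5.099
  ≈ 13.53

13.53


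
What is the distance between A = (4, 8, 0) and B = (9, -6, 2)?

d = √[(x₂-x₁)² + (y₂-y₁)² + (z₂-z₁)²]
  = √[5² + (-14)² + 2²]
  = √[25 + 196 + 4]
  = √225
  ≈ 15

15


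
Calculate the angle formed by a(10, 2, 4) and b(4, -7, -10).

a·b = 10·4 + 2·(-7) + 4·(-10) = 40 - 14 - 40 = -14
|a| = √(10² + 2² + 4²) = √120 ≈ 10.95
|b| = √(4² + (-7)² + (-10)²) = √165 ≈ 12.85
cos θ = (a·b)/(|a||b|) = -14/(10.95·12.85) ≈ -0.09949
θ = arccos(-0.09949) ≈ 95.71°

95.71°


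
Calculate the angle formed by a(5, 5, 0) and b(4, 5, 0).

a·b = 5·4 + 5·5 + 0·0 = 20 + 25 + 0 = 45
|a| = √(5² + 5² + 0²) = √50 ≈ 7.071
|b| = √(4² + 5² + 0²) = √41 ≈ 6.403
cos θ = (a·b)/(|a||b|) = 45/(7.071·6.403) ≈ 0.9939
θ = arccos(0.9939) ≈ 6.34°

6.34°


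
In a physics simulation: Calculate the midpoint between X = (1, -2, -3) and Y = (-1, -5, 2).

M = ((x₁+x₂)/2, (y₁+y₂)/2, (z₁+z₂)/2)
  = ((1 - 1)/2, (-2 - 5)/2, (-3 + 2)/2)
  = (0/2, -7/2, -1/2)
  = (0, -3.5, -0.5)

(0, -3.5, -0.5)


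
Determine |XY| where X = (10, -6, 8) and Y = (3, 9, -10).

d = √[(x₂-x₁)² + (y₂-y₁)² + (z₂-z₁)²]
  = √[(-7)² + 15² + (-18)²]
  = √[49 + 225 + 324]
  = √598
  ≈ 24.45

24.45


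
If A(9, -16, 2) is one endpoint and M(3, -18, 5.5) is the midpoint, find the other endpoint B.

B = 2M - A
  = (2·3 - 9, 2·(-18) - (-16), 2·5.5 - 2)
  = (6 - 9, -36 + 16, 11 - 2)
  = (-3, -20, 9)

(-3, -20, 9)


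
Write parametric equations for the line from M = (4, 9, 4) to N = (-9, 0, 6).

Direction vector d = N - M = (-9 - 4, 0 - 9, 6 - 4) = (-13, -9, 2)
Parametric form r = M + t·d:
x = 4 - 13t, y = 9 - 9t, z = 4 + 2t

x = 4 - 13t, y = 9 - 9t, z = 4 + 2t


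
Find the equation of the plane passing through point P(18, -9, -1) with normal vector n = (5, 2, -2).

The plane through P with normal n = (a, b, c) satisfies n·(r - P) = 0,
i.e. ax + by + cz = a·x₀ + b·y₀ + c·z₀.
d = 5·18 + 2·(-9) + (-2)·(-1)
  = 90 - 18 + 2
  = 74
Equation: 5x + 2y - 2z = 74

5x + 2y - 2z = 74


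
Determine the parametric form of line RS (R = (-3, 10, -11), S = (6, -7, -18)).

Direction vector d = S - R = (6 + 3, -7 - 10, -18 + 11) = (9, -17, -7)
Parametric form r = R + t·d:
x = -3 + 9t, y = 10 - 17t, z = -11 - 7t

x = -3 + 9t, y = 10 - 17t, z = -11 - 7t


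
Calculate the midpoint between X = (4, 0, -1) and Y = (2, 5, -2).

M = ((x₁+x₂)/2, (y₁+y₂)/2, (z₁+z₂)/2)
  = ((4 + 2)/2, (0 + 5)/2, (-1 - 2)/2)
  = (6/2, 5/2, -3/2)
  = (3, 2.5, -1.5)

(3, 2.5, -1.5)


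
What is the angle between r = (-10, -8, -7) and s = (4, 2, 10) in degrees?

r·s = (-10)·4 + (-8)·2 + (-7)·10 = -40 - 16 - 70 = -126
|r| = √((-10)² + (-8)² + (-7)²) = √213 ≈ 14.59
|s| = √(4² + 2² + 10²) = √120 ≈ 10.95
cos θ = (r·s)/(|r||s|) = -126/(14.59·10.95) ≈ -0.7881
θ = arccos(-0.7881) ≈ 142°

142°


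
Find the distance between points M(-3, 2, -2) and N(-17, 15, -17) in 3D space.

d = √[(x₂-x₁)² + (y₂-y₁)² + (z₂-z₁)²]
  = √[(-14)² + 13² + (-15)²]
  = √[196 + 169 + 225]
  = √590
  ≈ 24.29

24.29


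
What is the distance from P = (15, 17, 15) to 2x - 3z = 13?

distance = |a·x₀ + b·y₀ + c·z₀ - d| / √(a² + b² + c²)
  = |2·15 + 0·17 + (-3)·15 - 13| / √(2² + 0² + (-3)²)
  = |30 + 0 - 45 - 13| / √(4 + 0 + 9)
  = |-28| / √13
  = 28 / 3.606
  ≈ 7.766

7.766


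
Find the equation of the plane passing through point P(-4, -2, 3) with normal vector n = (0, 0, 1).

The plane through P with normal n = (a, b, c) satisfies n·(r - P) = 0,
i.e. ax + by + cz = a·x₀ + b·y₀ + c·z₀.
d = 0·(-4) + 0·(-2) + 1·3
  = 0 + 0 + 3
  = 3
Equation: z = 3

z = 3


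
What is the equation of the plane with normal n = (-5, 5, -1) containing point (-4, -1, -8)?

The plane through P with normal n = (a, b, c) satisfies n·(r - P) = 0,
i.e. ax + by + cz = a·x₀ + b·y₀ + c·z₀.
d = (-5)·(-4) + 5·(-1) + (-1)·(-8)
  = 20 - 5 + 8
  = 23
Equation: -5x + 5y - z = 23

-5x + 5y - z = 23


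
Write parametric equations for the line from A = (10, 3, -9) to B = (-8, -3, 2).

Direction vector d = B - A = (-8 - 10, -3 - 3, 2 + 9) = (-18, -6, 11)
Parametric form r = A + t·d:
x = 10 - 18t, y = 3 - 6t, z = -9 + 11t

x = 10 - 18t, y = 3 - 6t, z = -9 + 11t
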